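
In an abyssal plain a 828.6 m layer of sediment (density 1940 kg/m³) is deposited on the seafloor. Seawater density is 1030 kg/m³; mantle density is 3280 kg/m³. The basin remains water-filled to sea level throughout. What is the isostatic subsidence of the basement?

Submarine loading: the sediment displaces seawater, and the subsidence is in turn flooded, so s (ρ_m − ρ_w) = t (ρ_sed − ρ_w).
s = 828.6 m × (1940 − 1030) / (3280 − 1030) = 335 m.

335 m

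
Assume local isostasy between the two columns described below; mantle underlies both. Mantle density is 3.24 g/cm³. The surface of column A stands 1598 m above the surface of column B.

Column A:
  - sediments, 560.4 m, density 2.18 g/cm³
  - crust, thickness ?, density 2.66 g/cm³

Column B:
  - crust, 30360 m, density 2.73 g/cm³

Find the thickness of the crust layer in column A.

34600 m

Take the compensation level at the base of the deeper column (depth z_c below the surface of column A) and equate Σ ρ_i t_i down to z_c; mantle fills any gap and the z_c terms cancel.
Column A: 560.4×2.18 + x×2.66 + (z_c − 560.4 − x)×3.24
Column B: 1598×0 + 30360×2.73 + (z_c − 1598 − 30360)×3.24
The z_c×3.24 term appears on both sides and cancels. Collect the known terms of each column as K = Σ(ρt)_known − 3.24 × (depth of known layers): K_A = 1221.672 − 3.24×560.4 = −594.024; K_B = 82882.8 − 3.24×(1598 + 30360) = −20661.12.
Balance: K_A − x×(3.24 − 2.66) = K_B, so x = (K_A − K_B)/(3.24 − 2.66) = 20067.1/0.58 = 34600 m.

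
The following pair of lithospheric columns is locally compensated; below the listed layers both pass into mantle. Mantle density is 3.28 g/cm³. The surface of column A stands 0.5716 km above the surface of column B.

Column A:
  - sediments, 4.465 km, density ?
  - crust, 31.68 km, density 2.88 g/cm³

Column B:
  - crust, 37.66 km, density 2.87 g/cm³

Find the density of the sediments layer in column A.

Take the compensation level at the base of the deeper column (depth z_c below the surface of column A) and equate Σ ρ_i t_i down to z_c; mantle fills any gap and the z_c terms cancel.
Column A: 4.465×ρ + 31.68×2.88 + (z_c − 36.145)×3.28
Column B: 0.5716×0 + 37.66×2.87 + (z_c − 0.5716 − 37.66)×3.28
The z_c×3.28 term appears on both sides and cancels. Collect the known terms of each column as K = Σ(ρt)_known − 3.28 × (depth of known layers): K_A = 91.2384 − 3.28×36.145 = −27.3172; K_B = 108.0842 − 3.28×(0.5716 + 37.66) = −17.315448.
Balance: K_A + 4.465×ρ = K_B, so ρ = (K_B − K_A)/4.465 = 10.0018/4.465 = 2.24 g/cm³.

2.24 g/cm³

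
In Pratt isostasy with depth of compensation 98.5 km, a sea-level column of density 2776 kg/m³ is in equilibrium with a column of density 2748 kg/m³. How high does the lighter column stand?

1 km

ρ_ref D = ρ (D + h) → h = D (ρ_ref − ρ)/ρ.
h = 98.5 km × (2776 − 2748)/2748 = 1 km.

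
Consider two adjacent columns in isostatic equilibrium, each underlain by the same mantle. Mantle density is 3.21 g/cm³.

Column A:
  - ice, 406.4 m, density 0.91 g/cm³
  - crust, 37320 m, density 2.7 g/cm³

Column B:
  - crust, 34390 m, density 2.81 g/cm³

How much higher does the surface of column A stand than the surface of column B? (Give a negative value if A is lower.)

1940 m

For any compensation level in the mantle, the mantle terms cancel and isostasy reduces to e = (Σt_A − Σt_B) − (Σ(ρt)_A − Σ(ρt)_B) / ρ_m.
Σt_A = 37726.4 m; Σt_B = 34390 m; Σ(ρt)_A = 101133.824; Σ(ρt)_B = 96635.9 (in m·g/cm³).
e = (37726.4 − 34390) − (101133.824 − 96635.9) / 3.21 = 1940 m.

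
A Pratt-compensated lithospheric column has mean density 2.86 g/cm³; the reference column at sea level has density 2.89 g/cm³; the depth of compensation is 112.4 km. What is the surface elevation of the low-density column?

1.18 km

ρ_ref D = ρ (D + h) → h = D (ρ_ref − ρ)/ρ.
h = 112.4 km × (2.89 − 2.86)/2.86 = 1.18 km.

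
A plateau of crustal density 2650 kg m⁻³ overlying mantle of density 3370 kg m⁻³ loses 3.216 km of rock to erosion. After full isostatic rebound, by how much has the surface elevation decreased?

Rebound u = e ρ_c/ρ_m = 3.216 km × 2650/3370 = 2.529 km.
Net surface drop = e − u = 3.216 km − 2.529 km = e (ρ_m − ρ_c)/ρ_m = 0.687 km.

0.687 km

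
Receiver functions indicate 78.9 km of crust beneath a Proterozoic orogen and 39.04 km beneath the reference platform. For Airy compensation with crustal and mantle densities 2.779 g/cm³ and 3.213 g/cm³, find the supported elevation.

5.38 km

Excess crust Δ = 78.9 km − 39.04 km = 39.86 km, split between elevation h and root r with h + r = Δ.
Airy balance ρ_c h = (ρ_m − ρ_c) r gives r = h ρ_c/(ρ_m − ρ_c), so h (1 + ρ_c/(ρ_m − ρ_c)) = Δ, i.e. h = Δ (ρ_m − ρ_c)/ρ_m.
h = 39.86 km × 0.434/3.213 = 5.38 km.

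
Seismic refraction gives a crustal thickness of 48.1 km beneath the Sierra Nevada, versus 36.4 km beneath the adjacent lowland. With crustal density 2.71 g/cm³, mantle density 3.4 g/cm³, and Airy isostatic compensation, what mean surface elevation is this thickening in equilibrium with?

2.37 km

Excess crust Δ = 48.1 km − 36.4 km = 11.7 km, split between elevation h and root r with h + r = Δ.
Airy balance ρ_c h = (ρ_m − ρ_c) r gives r = h ρ_c/(ρ_m − ρ_c), so h (1 + ρ_c/(ρ_m − ρ_c)) = Δ, i.e. h = Δ (ρ_m − ρ_c)/ρ_m.
h = 11.7 km × 0.69/3.4 = 2.37 km.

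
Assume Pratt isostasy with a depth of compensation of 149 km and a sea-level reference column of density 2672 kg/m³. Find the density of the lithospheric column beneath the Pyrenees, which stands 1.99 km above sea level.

Pratt balance: ρ_ref D = ρ (D + h).
ρ = ρ_ref D/(D + h) = 2672 × 149 km/(149 km + 1.99 km) = 2640 kg/m³.

2640 kg/m³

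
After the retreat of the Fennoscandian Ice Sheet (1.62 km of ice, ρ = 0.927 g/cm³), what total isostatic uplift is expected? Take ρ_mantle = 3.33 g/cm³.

Removing the load lets mantle flow back in; uplift u satisfies ρ_ice t = ρ_m u.
u = t ρ_ice/ρ_m = 1.62 km × 0.927/3.33 = 0.451 km.

0.451 km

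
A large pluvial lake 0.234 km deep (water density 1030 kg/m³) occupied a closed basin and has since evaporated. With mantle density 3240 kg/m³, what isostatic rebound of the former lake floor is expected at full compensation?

u = d ρ_w/ρ_m = 0.234 km × 1030/3240 = 0.0744 km.

0.0744 km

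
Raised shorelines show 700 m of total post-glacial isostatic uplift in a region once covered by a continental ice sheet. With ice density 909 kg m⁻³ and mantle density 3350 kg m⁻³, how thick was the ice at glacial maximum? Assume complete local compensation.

2580 m

u = t ρ_ice/ρ_m → t = u ρ_m/ρ_ice = 700 m × 3350/909 = 2580 m.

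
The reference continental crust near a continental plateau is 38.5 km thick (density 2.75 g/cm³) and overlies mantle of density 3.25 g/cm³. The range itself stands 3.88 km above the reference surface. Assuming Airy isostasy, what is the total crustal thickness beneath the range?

Root depth r = h ρ_c / (ρ_m − ρ_c) = 3.88 km × 2.75 / 0.5 = 21.34 km.
Total thickness = T + h + r = 38.5 km + 3.88 km + 21.34 km = 63.7 km.

63.7 km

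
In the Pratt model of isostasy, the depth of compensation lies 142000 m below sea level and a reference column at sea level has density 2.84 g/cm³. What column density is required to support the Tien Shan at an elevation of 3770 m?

2.77 g/cm³

Pratt balance: ρ_ref D = ρ (D + h).
ρ = ρ_ref D/(D + h) = 2.84 × 142000 m/(142000 m + 3770 m) = 2.77 g/cm³.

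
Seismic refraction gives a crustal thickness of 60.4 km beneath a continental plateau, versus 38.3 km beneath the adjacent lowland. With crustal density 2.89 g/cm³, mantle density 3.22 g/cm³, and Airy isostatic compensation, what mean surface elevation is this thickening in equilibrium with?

Excess crust Δ = 60.4 km − 38.3 km = 22.1 km, split between elevation h and root r with h + r = Δ.
Airy balance ρ_c h = (ρ_m − ρ_c) r gives r = h ρ_c/(ρ_m − ρ_c), so h (1 + ρ_c/(ρ_m − ρ_c)) = Δ, i.e. h = Δ (ρ_m − ρ_c)/ρ_m.
h = 22.1 km × 0.33/3.22 = 2.26 km.

2.26 km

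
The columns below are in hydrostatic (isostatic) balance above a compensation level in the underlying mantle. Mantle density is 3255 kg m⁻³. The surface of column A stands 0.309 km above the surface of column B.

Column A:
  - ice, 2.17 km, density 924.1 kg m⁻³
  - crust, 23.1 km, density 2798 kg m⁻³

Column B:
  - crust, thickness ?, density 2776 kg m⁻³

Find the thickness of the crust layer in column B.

Take the compensation level at the base of the deeper column (depth z_c below the surface of column A) and equate Σ ρ_i t_i down to z_c; mantle fills any gap and the z_c terms cancel.
Column A: 2.17×924.1 + 23.1×2798 + (z_c − 25.27)×3255
Column B: 0.309×0 + x×2776 + (z_c − 0.309 − 0 − x)×3255
The z_c×3255 term appears on both sides and cancels. Collect the known terms of each column as K = Σ(ρt)_known − 3255 × (depth of known layers): K_A = 66639.097 − 3255×25.27 = −15614.753; K_B = 0 − 3255×(0.309 + 0) = −1005.795.
Balance: K_A = K_B − x×(3255 − 2776), so x = (K_B − K_A)/(3255 − 2776) = 14609/479 = 30.5 km.

30.5 km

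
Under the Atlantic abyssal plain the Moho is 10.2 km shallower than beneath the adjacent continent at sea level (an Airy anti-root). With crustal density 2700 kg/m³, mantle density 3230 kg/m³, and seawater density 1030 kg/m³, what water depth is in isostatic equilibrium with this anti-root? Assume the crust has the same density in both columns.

Replacing a thickness d of crust by seawater at the top must be balanced by replacing crust with mantle at the base: d (ρ_c − ρ_w) = a (ρ_m − ρ_c).
d = a (ρ_m − ρ_c)/(ρ_c − ρ_w) = 10.2 km × 530/1670 = 3.24 km.

3.24 km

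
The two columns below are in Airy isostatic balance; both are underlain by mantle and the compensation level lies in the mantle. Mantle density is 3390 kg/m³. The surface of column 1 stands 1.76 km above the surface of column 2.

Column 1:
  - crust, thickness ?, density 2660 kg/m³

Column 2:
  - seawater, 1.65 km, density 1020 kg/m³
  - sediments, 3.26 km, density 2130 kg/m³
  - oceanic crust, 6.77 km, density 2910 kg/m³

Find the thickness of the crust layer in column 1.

Take the compensation level at the base of the deeper column (depth z_c below the surface of column 1) and equate Σ ρ_i t_i down to z_c; mantle fills any gap and the z_c terms cancel.
Column 1: x×2660 + (z_c − 0 − x)×3390
Column 2: 1.76×0 + 1.65×1020 + 3.26×2130 + 6.77×2910 + (z_c − 1.76 − 11.68)×3390
The z_c×3390 term appears on both sides and cancels. Collect the known terms of each column as K = Σ(ρt)_known − 3390 × (depth of known layers): K_1 = 0 − 3390×0 = 0; K_2 = 28327.5 − 3390×(1.76 + 11.68) = −17234.1.
Balance: K_1 − x×(3390 − 2660) = K_2, so x = (K_1 − K_2)/(3390 − 2660) = 17234.1/730 = 23.6 km.

23.6 km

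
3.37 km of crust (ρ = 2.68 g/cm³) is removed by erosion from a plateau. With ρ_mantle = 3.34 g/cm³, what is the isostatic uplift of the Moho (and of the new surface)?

Unloading: uplift u = e ρ_c/ρ_m = 3.37 km × 2.68/3.34 = 2.7 km.

2.7 km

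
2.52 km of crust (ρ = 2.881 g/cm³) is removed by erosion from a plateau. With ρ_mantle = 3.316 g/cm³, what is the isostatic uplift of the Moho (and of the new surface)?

Unloading: uplift u = e ρ_c/ρ_m = 2.52 km × 2.881/3.316 = 2.19 km.

2.19 km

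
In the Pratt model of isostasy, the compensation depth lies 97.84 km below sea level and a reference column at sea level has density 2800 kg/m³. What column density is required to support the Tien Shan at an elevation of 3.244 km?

Pratt balance: ρ_ref D = ρ (D + h).
ρ = ρ_ref D/(D + h) = 2800 × 97.84 km/(97.84 km + 3.244 km) = 2710 kg/m³.

2710 kg/m³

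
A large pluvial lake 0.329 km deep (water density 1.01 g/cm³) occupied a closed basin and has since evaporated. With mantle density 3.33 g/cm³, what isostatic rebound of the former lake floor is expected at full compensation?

u = d ρ_w/ρ_m = 0.329 km × 1.01/3.33 = 0.0998 km.

0.0998 km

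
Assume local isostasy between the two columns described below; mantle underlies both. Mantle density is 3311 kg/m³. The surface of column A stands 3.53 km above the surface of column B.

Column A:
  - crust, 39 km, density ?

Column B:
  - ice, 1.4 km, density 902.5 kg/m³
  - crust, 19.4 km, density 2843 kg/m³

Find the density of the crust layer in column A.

Take the compensation level at the base of the deeper column (depth z_c below the surface of column A) and equate Σ ρ_i t_i down to z_c; mantle fills any gap and the z_c terms cancel.
Column A: 39×ρ + (z_c − 39)×3311
Column B: 3.53×0 + 1.4×902.5 + 19.4×2843 + (z_c − 3.53 − 20.8)×3311
The z_c×3311 term appears on both sides and cancels. Collect the known terms of each column as K = Σ(ρt)_known − 3311 × (depth of known layers): K_A = 0 − 3311×39 = −129129; K_B = 56417.7 − 3311×(3.53 + 20.8) = −24138.93.
Balance: K_A + 39×ρ = K_B, so ρ = (K_B − K_A)/39 = 104990/39 = 2690 kg/m³.

2690 kg/m³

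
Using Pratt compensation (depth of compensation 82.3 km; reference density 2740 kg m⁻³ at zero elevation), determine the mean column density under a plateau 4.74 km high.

2590 kg m⁻³

Pratt balance: ρ_ref D = ρ (D + h).
ρ = ρ_ref D/(D + h) = 2740 × 82.3 km/(82.3 km + 4.74 km) = 2590 kg m⁻³.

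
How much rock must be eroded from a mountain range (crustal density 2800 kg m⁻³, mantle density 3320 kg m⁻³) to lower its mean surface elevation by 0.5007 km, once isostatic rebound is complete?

3.2 km

Net drop Δ = e − u = e − e ρ_c/ρ_m = e (ρ_m − ρ_c)/ρ_m.
e = Δ ρ_m/(ρ_m − ρ_c) = 0.5007 km × 3320/520 = 3.2 km.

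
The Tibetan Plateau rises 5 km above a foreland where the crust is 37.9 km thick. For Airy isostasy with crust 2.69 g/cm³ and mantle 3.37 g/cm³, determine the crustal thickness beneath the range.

62.7 km

Root depth r = h ρ_c / (ρ_m − ρ_c) = 5 km × 2.69 / 0.68 = 19.78 km.
Total thickness = T + h + r = 37.9 km + 5 km + 19.78 km = 62.7 km.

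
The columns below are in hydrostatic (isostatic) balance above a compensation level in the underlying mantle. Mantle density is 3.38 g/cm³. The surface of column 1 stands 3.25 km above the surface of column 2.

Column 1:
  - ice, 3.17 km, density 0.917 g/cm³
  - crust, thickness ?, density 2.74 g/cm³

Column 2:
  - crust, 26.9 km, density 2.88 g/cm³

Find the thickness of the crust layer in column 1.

26 km

Take the compensation level at the base of the deeper column (depth z_c below the surface of column 1) and equate Σ ρ_i t_i down to z_c; mantle fills any gap and the z_c terms cancel.
Column 1: 3.17×0.917 + x×2.74 + (z_c − 3.17 − x)×3.38
Column 2: 3.25×0 + 26.9×2.88 + (z_c − 3.25 − 26.9)×3.38
The z_c×3.38 term appears on both sides and cancels. Collect the known terms of each column as K = Σ(ρt)_known − 3.38 × (depth of known layers): K_1 = 2.90689 − 3.38×3.17 = −7.80771; K_2 = 77.472 − 3.38×(3.25 + 26.9) = −24.435.
Balance: K_1 − x×(3.38 − 2.74) = K_2, so x = (K_1 − K_2)/(3.38 − 2.74) = 16.6273/0.64 = 26 km.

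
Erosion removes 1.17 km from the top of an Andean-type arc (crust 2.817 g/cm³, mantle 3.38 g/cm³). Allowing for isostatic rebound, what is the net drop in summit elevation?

Rebound u = e ρ_c/ρ_m = 1.17 km × 2.817/3.38 = 0.9751 km.
Net surface drop = e − u = 1.17 km − 0.9751 km = e (ρ_m − ρ_c)/ρ_m = 0.195 km.

0.195 km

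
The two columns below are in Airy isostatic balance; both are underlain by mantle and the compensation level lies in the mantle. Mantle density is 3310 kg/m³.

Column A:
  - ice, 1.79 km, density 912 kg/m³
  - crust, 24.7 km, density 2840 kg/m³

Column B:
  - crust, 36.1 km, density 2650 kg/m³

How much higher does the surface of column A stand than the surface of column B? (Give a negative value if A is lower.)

−2.39 km

For any compensation level in the mantle, the mantle terms cancel and isostasy reduces to e = (Σt_A − Σt_B) − (Σ(ρt)_A − Σ(ρt)_B) / ρ_m.
Σt_A = 26.49 km; Σt_B = 36.1 km; Σ(ρt)_A = 71780.48; Σ(ρt)_B = 95665 (in km·kg/m³).
e = (26.49 − 36.1) − (71780.48 − 95665) / 3310 = −2.39 km.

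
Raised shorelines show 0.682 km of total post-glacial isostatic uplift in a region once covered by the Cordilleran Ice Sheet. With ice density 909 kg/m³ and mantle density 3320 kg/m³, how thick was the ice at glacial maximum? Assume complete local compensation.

2.49 km

u = t ρ_ice/ρ_m → t = u ρ_m/ρ_ice = 0.682 km × 3320/909 = 2.49 km.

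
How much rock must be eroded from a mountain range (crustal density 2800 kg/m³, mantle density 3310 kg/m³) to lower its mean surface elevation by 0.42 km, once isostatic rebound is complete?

Net drop Δ = e − u = e − e ρ_c/ρ_m = e (ρ_m − ρ_c)/ρ_m.
e = Δ ρ_m/(ρ_m − ρ_c) = 0.42 km × 3310/510 = 2.73 km.

2.73 km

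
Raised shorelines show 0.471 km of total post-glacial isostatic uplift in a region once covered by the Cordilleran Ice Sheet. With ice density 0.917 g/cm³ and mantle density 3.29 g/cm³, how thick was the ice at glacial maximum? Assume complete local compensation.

u = t ρ_ice/ρ_m → t = u ρ_m/ρ_ice = 0.471 km × 3.29/0.917 = 1.69 km.

1.69 km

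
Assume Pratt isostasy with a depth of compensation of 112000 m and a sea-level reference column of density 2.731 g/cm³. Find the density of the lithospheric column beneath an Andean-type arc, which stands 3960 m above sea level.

Pratt balance: ρ_ref D = ρ (D + h).
ρ = ρ_ref D/(D + h) = 2.731 × 112000 m/(112000 m + 3960 m) = 2.64 g/cm³.

2.64 g/cm³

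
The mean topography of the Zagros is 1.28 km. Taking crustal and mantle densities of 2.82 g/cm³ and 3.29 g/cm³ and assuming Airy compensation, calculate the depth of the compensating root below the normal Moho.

In Airy isostatic equilibrium: the weight of the topography is balanced by the buoyancy of the root, ρ_c h = (ρ_m − ρ_c) r.
r = h · ρ_c / (ρ_m − ρ_c) = 1.28 km × 2.82 / (3.29 − 2.82) = 7.68 km.

7.68 km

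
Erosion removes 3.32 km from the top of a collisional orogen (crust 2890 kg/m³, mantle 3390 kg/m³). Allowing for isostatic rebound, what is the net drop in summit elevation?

Rebound u = e ρ_c/ρ_m = 3.32 km × 2890/3390 = 2.83 km.
Net surface drop = e − u = 3.32 km − 2.83 km = e (ρ_m − ρ_c)/ρ_m = 0.49 km.

0.49 km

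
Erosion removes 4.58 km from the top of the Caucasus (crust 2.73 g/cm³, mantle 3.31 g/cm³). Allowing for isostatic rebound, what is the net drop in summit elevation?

0.803 km

Rebound u = e ρ_c/ρ_m = 4.58 km × 2.73/3.31 = 3.777 km.
Net surface drop = e − u = 4.58 km − 3.777 km = e (ρ_m − ρ_c)/ρ_m = 0.803 km.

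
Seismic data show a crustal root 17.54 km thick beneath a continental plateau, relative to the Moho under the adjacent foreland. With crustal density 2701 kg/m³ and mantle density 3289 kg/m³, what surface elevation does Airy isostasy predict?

For local isostatic compensation: ρ_c h = (ρ_m − ρ_c) r.
h = r (ρ_m − ρ_c) / ρ_c = 17.54 km × (3289 − 2701) / 2701 = 3.82 km.

3.82 km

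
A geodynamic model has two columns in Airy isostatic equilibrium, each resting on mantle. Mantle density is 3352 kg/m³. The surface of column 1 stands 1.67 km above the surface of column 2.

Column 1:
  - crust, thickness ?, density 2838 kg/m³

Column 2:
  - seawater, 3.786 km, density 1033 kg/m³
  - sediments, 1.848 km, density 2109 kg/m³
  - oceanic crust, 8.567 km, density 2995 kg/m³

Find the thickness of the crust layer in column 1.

38.4 km

Take the compensation level at the base of the deeper column (depth z_c below the surface of column 1) and equate Σ ρ_i t_i down to z_c; mantle fills any gap and the z_c terms cancel.
Column 1: x×2838 + (z_c − 0 − x)×3352
Column 2: 1.67×0 + 3.786×1033 + 1.848×2109 + 8.567×2995 + (z_c − 1.67 − 14.201)×3352
The z_c×3352 term appears on both sides and cancels. Collect the known terms of each column as K = Σ(ρt)_known − 3352 × (depth of known layers): K_1 = 0 − 3352×0 = 0; K_2 = 33466.535 − 3352×(1.67 + 14.201) = −19733.057.
Balance: K_1 − x×(3352 − 2838) = K_2, so x = (K_1 − K_2)/(3352 − 2838) = 19733.1/514 = 38.4 km.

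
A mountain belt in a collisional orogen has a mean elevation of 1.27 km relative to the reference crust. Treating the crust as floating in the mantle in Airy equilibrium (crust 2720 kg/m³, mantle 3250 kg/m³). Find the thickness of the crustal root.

6.52 km

By Archimedes' principle applied to the lithosphere: the weight of the topography is balanced by the buoyancy of the root, ρ_c h = (ρ_m − ρ_c) r.
r = h · ρ_c / (ρ_m − ρ_c) = 1.27 km × 2720 / (3250 − 2720) = 6.52 km.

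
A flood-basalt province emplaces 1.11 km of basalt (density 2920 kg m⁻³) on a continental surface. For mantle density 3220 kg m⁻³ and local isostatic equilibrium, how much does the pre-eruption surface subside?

Subaerial loading: s = t ρ_load / ρ_m.
s = 1.11 km × 2920/3220 = 1.01 km.

1.01 km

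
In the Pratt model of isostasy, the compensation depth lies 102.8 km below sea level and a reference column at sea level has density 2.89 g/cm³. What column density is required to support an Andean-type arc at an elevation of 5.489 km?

Pratt balance: ρ_ref D = ρ (D + h).
ρ = ρ_ref D/(D + h) = 2.89 × 102.8 km/(102.8 km + 5.489 km) = 2.74 g/cm³.

2.74 g/cm³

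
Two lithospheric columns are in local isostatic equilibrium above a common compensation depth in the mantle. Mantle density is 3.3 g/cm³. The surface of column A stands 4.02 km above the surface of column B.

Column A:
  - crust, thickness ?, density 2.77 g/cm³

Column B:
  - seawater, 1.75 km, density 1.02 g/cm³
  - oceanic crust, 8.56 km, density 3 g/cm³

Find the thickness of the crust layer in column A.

Take the compensation level at the base of the deeper column (depth z_c below the surface of column A) and equate Σ ρ_i t_i down to z_c; mantle fills any gap and the z_c terms cancel.
Column A: x×2.77 + (z_c − 0 − x)×3.3
Column B: 4.02×0 + 1.75×1.02 + 8.56×3 + (z_c − 4.02 − 10.31)×3.3
The z_c×3.3 term appears on both sides and cancels. Collect the known terms of each column as K = Σ(ρt)_known − 3.3 × (depth of known layers): K_A = 0 − 3.3×0 = 0; K_B = 27.465 − 3.3×(4.02 + 10.31) = −19.824.
Balance: K_A − x×(3.3 − 2.77) = K_B, so x = (K_A − K_B)/(3.3 − 2.77) = 19.824/0.53 = 37.4 km.

37.4 km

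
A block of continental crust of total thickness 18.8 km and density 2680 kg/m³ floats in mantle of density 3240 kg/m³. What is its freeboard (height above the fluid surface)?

Floating equilibrium: submerged depth d = t ρ_obj/ρ_fluid = 18.8 km × 2680/3240 = 15.55 km.
Freeboard = t − d = 18.8 km − 15.55 km = 3.25 km.

3.25 km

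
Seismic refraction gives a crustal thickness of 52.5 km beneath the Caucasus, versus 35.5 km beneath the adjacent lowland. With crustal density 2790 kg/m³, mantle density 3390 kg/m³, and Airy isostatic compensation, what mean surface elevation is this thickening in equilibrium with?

3.01 km

Excess crust Δ = 52.5 km − 35.5 km = 17 km, split between elevation h and root r with h + r = Δ.
Airy balance ρ_c h = (ρ_m − ρ_c) r gives r = h ρ_c/(ρ_m − ρ_c), so h (1 + ρ_c/(ρ_m − ρ_c)) = Δ, i.e. h = Δ (ρ_m − ρ_c)/ρ_m.
h = 17 km × 600/3390 = 3.01 km.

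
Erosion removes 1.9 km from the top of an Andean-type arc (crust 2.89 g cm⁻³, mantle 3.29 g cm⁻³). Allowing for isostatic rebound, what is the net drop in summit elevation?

0.231 km

Rebound u = e ρ_c/ρ_m = 1.9 km × 2.89/3.29 = 1.669 km.
Net surface drop = e − u = 1.9 km − 1.669 km = e (ρ_m − ρ_c)/ρ_m = 0.231 km.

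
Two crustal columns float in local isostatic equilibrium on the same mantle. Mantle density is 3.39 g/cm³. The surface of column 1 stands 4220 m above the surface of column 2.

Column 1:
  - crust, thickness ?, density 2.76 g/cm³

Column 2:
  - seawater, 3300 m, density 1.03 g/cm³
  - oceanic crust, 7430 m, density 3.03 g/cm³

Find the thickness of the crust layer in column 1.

39300 m

Take the compensation level at the base of the deeper column (depth z_c below the surface of column 1) and equate Σ ρ_i t_i down to z_c; mantle fills any gap and the z_c terms cancel.
Column 1: x×2.76 + (z_c − 0 − x)×3.39
Column 2: 4220×0 + 3300×1.03 + 7430×3.03 + (z_c − 4220 − 10730)×3.39
The z_c×3.39 term appears on both sides and cancels. Collect the known terms of each column as K = Σ(ρt)_known − 3.39 × (depth of known layers): K_1 = 0 − 3.39×0 = 0; K_2 = 25911.9 − 3.39×(4220 + 10730) = −24768.6.
Balance: K_1 − x×(3.39 − 2.76) = K_2, so x = (K_1 − K_2)/(3.39 − 2.76) = 24768.6/0.63 = 39300 m.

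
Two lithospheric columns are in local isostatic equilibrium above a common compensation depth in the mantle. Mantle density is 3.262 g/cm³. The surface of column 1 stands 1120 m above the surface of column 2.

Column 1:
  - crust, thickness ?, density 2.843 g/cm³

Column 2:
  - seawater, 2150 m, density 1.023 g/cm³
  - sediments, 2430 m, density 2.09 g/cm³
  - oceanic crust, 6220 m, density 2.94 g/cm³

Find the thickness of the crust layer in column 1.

Take the compensation level at the base of the deeper column (depth z_c below the surface of column 1) and equate Σ ρ_i t_i down to z_c; mantle fills any gap and the z_c terms cancel.
Column 1: x×2.843 + (z_c − 0 − x)×3.262
Column 2: 1120×0 + 2150×1.023 + 2430×2.09 + 6220×2.94 + (z_c − 1120 − 10800)×3.262
The z_c×3.262 term appears on both sides and cancels. Collect the known terms of each column as K = Σ(ρt)_known − 3.262 × (depth of known layers): K_1 = 0 − 3.262×0 = 0; K_2 = 25564.95 − 3.262×(1120 + 10800) = −13318.09.
Balance: K_1 − x×(3.262 − 2.843) = K_2, so x = (K_1 − K_2)/(3.262 − 2.843) = 13318.1/0.419 = 31800 m.

31800 m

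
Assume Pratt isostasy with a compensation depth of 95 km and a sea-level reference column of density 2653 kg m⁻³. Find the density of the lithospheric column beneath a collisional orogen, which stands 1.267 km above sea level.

2620 kg m⁻³

Pratt balance: ρ_ref D = ρ (D + h).
ρ = ρ_ref D/(D + h) = 2653 × 95 km/(95 km + 1.267 km) = 2620 kg m⁻³.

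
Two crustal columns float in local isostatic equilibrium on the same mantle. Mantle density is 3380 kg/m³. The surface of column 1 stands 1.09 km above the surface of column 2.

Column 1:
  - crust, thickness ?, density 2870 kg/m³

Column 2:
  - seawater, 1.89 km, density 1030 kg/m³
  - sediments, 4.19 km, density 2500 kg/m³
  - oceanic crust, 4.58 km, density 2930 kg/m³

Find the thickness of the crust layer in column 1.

27.2 km

Take the compensation level at the base of the deeper column (depth z_c below the surface of column 1) and equate Σ ρ_i t_i down to z_c; mantle fills any gap and the z_c terms cancel.
Column 1: x×2870 + (z_c − 0 − x)×3380
Column 2: 1.09×0 + 1.89×1030 + 4.19×2500 + 4.58×2930 + (z_c − 1.09 − 10.66)×3380
The z_c×3380 term appears on both sides and cancels. Collect the known terms of each column as K = Σ(ρt)_known − 3380 × (depth of known layers): K_1 = 0 − 3380×0 = 0; K_2 = 25841.1 − 3380×(1.09 + 10.66) = −13873.9.
Balance: K_1 − x×(3380 − 2870) = K_2, so x = (K_1 − K_2)/(3380 − 2870) = 13873.9/510 = 27.2 km.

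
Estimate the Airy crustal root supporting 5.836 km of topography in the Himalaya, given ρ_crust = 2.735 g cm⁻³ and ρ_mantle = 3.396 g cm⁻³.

24.1 km

Balancing pressure at the compensation depth: the weight of the topography is balanced by the buoyancy of the root, ρ_c h = (ρ_m − ρ_c) r.
r = h · ρ_c / (ρ_m − ρ_c) = 5.836 km × 2.735 / (3.396 − 2.735) = 24.1 km.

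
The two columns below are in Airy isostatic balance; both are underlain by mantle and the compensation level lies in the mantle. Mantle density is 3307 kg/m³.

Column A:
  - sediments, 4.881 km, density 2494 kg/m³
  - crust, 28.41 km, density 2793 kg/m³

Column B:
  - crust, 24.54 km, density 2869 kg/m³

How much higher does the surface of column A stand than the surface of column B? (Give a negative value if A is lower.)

2.37 km

For any compensation level in the mantle, the mantle terms cancel and isostasy reduces to e = (Σt_A − Σt_B) − (Σ(ρt)_A − Σ(ρt)_B) / ρ_m.
Σt_A = 33.291 km; Σt_B = 24.54 km; Σ(ρt)_A = 91522.344; Σ(ρt)_B = 70405.26 (in km·kg/m³).
e = (33.291 − 24.54) − (91522.344 − 70405.26) / 3307 = 2.37 km.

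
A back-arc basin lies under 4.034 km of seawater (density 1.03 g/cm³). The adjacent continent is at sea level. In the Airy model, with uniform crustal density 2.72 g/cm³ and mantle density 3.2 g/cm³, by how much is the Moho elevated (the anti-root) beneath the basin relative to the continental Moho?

Isostatic balance requires: replacing crust with seawater at the top is compensated by replacing crust with mantle at the base: d (ρ_c − ρ_w) = a (ρ_m − ρ_c).
a = d (ρ_c − ρ_w)/(ρ_m − ρ_c) = 4.034 km × 1.69/0.48 = 14.2 km.

14.2 km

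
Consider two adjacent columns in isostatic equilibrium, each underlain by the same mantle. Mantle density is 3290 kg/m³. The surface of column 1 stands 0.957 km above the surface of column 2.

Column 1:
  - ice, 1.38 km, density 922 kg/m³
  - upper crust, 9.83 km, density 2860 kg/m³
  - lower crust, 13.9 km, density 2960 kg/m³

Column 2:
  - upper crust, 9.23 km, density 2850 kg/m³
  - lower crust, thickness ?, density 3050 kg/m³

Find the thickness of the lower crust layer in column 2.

Take the compensation level at the base of the deeper column (depth z_c below the surface of column 1) and equate Σ ρ_i t_i down to z_c; mantle fills any gap and the z_c terms cancel.
Column 1: 1.38×922 + 9.83×2860 + 13.9×2960 + (z_c − 25.11)×3290
Column 2: 0.957×0 + 9.23×2850 + x×3050 + (z_c − 0.957 − 9.23 − x)×3290
The z_c×3290 term appears on both sides and cancels. Collect the known terms of each column as K = Σ(ρt)_known − 3290 × (depth of known layers): K_1 = 70530.16 − 3290×25.11 = −12081.74; K_2 = 26305.5 − 3290×(0.957 + 9.23) = −7209.73.
Balance: K_1 = K_2 − x×(3290 − 3050), so x = (K_2 − K_1)/(3290 − 3050) = 4872.01/240 = 20.3 km.

20.3 km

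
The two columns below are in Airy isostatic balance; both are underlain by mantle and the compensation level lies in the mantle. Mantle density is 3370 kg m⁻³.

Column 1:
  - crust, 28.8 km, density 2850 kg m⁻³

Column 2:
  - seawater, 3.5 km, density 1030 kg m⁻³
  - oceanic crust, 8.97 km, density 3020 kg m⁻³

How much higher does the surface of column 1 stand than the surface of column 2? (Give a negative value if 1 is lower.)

1.08 km

For any compensation level in the mantle, the mantle terms cancel and isostasy reduces to e = (Σt_1 − Σt_2) − (Σ(ρt)_1 − Σ(ρt)_2) / ρ_m.
Σt_1 = 28.8 km; Σt_2 = 12.47 km; Σ(ρt)_1 = 82080; Σ(ρt)_2 = 30694.4 (in km·kg m⁻³).
e = (28.8 − 12.47) − (82080 − 30694.4) / 3370 = 1.08 km.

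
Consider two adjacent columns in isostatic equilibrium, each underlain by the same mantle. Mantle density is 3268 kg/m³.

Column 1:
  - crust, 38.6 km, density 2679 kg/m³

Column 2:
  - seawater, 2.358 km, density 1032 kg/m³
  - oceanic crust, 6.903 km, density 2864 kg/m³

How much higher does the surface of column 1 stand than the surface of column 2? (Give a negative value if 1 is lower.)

4.49 km

For any compensation level in the mantle, the mantle terms cancel and isostasy reduces to e = (Σt_1 − Σt_2) − (Σ(ρt)_1 − Σ(ρt)_2) / ρ_m.
Σt_1 = 38.6 km; Σt_2 = 9.261 km; Σ(ρt)_1 = 103409.4; Σ(ρt)_2 = 22203.648 (in km·kg/m³).
e = (38.6 − 9.261) − (103409.4 − 22203.648) / 3268 = 4.49 km.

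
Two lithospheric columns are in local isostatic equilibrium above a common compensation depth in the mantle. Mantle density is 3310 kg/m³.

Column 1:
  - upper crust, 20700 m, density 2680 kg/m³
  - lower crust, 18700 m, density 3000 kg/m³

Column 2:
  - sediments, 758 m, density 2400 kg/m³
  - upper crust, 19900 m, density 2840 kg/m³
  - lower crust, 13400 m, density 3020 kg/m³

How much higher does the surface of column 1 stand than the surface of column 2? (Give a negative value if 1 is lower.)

1480 m

For any compensation level in the mantle, the mantle terms cancel and isostasy reduces to e = (Σt_1 − Σt_2) − (Σ(ρt)_1 − Σ(ρt)_2) / ρ_m.
Σt_1 = 39400 m; Σt_2 = 34058 m; Σ(ρt)_1 = 111576000; Σ(ρt)_2 = 98803200 (in m·kg/m³).
e = (39400 − 34058) − (111576000 − 98803200) / 3310 = 1480 m.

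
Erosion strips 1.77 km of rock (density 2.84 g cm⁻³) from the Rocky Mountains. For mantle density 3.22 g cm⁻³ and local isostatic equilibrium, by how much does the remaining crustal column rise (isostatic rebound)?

1.56 km

Unloading: uplift u = e ρ_c/ρ_m = 1.77 km × 2.84/3.22 = 1.56 km.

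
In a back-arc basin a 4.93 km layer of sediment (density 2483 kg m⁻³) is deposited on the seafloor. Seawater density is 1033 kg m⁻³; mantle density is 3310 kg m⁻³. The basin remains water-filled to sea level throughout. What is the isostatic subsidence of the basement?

Submarine loading: the sediment displaces seawater, and the subsidence is in turn flooded, so s (ρ_m − ρ_w) = t (ρ_sed − ρ_w).
s = 4.93 km × (2483 − 1033) / (3310 − 1033) = 3.14 km.

3.14 km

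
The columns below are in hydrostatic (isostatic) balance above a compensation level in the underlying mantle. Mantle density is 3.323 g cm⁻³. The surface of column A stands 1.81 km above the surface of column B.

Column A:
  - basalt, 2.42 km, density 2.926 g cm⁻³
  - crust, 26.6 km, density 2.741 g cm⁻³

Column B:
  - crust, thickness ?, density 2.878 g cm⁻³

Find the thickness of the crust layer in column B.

23.4 km

Take the compensation level at the base of the deeper column (depth z_c below the surface of column A) and equate Σ ρ_i t_i down to z_c; mantle fills any gap and the z_c terms cancel.
Column A: 2.42×2.926 + 26.6×2.741 + (z_c − 29.02)×3.323
Column B: 1.81×0 + x×2.878 + (z_c − 1.81 − 0 − x)×3.323
The z_c×3.323 term appears on both sides and cancels. Collect the known terms of each column as K = Σ(ρt)_known − 3.323 × (depth of known layers): K_A = 79.99152 − 3.323×29.02 = −16.44194; K_B = 0 − 3.323×(1.81 + 0) = −6.01463.
Balance: K_A = K_B − x×(3.323 − 2.878), so x = (K_B − K_A)/(3.323 − 2.878) = 10.4273/0.445 = 23.4 km.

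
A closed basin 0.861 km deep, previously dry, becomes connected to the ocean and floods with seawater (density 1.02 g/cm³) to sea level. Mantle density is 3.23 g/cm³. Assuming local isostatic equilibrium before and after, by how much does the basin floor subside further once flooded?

After flooding the water column is d + s deep. Its weight must equal the weight of mantle displaced by the extra subsidence s: (d + s) ρ_w = s ρ_m.
s = d ρ_w / (ρ_m − ρ_w) = 0.861 km × 1.02/(3.23 − 1.02) = 0.397 km.

0.397 km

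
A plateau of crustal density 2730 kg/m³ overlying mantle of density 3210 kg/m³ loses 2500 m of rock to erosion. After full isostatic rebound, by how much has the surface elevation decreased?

Rebound u = e ρ_c/ρ_m = 2500 m × 2730/3210 = 2126 m.
Net surface drop = e − u = 2500 m − 2126 m = e (ρ_m − ρ_c)/ρ_m = 374 m.

374 m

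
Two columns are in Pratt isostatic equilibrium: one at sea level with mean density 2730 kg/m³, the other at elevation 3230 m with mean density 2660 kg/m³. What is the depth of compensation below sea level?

ρ_ref D = ρ (D + h) → D (ρ_ref − ρ) = ρ h.
D = ρ h/(ρ_ref − ρ) = 2660 × 3230 m/(2730 − 2660) = 123000 m.

123000 m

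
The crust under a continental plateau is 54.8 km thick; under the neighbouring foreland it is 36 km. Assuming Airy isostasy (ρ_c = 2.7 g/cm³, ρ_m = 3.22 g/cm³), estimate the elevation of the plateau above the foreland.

3.04 km

Excess crust Δ = 54.8 km − 36 km = 18.8 km, split between elevation h and root r with h + r = Δ.
Airy balance ρ_c h = (ρ_m − ρ_c) r gives r = h ρ_c/(ρ_m − ρ_c), so h (1 + ρ_c/(ρ_m − ρ_c)) = Δ, i.e. h = Δ (ρ_m − ρ_c)/ρ_m.
h = 18.8 km × 0.52/3.22 = 3.04 km.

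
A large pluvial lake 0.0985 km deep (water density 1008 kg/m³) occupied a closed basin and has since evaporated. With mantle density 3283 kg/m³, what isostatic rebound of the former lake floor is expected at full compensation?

0.0302 km

u = d ρ_w/ρ_m = 0.0985 km × 1008/3283 = 0.0302 km.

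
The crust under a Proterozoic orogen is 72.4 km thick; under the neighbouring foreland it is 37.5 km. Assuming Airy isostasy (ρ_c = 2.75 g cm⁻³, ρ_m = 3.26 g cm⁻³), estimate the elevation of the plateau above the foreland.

5.46 km

Excess crust Δ = 72.4 km − 37.5 km = 34.9 km, split between elevation h and root r with h + r = Δ.
Airy balance ρ_c h = (ρ_m − ρ_c) r gives r = h ρ_c/(ρ_m − ρ_c), so h (1 + ρ_c/(ρ_m − ρ_c)) = Δ, i.e. h = Δ (ρ_m − ρ_c)/ρ_m.
h = 34.9 km × 0.51/3.26 = 5.46 km.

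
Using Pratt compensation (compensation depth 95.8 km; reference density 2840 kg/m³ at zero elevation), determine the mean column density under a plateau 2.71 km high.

2760 kg/m³

Pratt balance: ρ_ref D = ρ (D + h).
ρ = ρ_ref D/(D + h) = 2840 × 95.8 km/(95.8 km + 2.71 km) = 2760 kg/m³.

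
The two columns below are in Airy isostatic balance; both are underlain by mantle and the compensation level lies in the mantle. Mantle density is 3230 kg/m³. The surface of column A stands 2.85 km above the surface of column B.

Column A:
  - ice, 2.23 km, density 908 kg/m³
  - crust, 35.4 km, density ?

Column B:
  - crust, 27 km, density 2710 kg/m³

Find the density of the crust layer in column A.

Take the compensation level at the base of the deeper column (depth z_c below the surface of column A) and equate Σ ρ_i t_i down to z_c; mantle fills any gap and the z_c terms cancel.
Column A: 2.23×908 + 35.4×ρ + (z_c − 37.63)×3230
Column B: 2.85×0 + 27×2710 + (z_c − 2.85 − 27)×3230
The z_c×3230 term appears on both sides and cancels. Collect the known terms of each column as K = Σ(ρt)_known − 3230 × (depth of known layers): K_A = 2024.84 − 3230×37.63 = −119520.06; K_B = 73170 − 3230×(2.85 + 27) = −23245.5.
Balance: K_A + 35.4×ρ = K_B, so ρ = (K_B − K_A)/35.4 = 96274.6/35.4 = 2720 kg/m³.

2720 kg/m³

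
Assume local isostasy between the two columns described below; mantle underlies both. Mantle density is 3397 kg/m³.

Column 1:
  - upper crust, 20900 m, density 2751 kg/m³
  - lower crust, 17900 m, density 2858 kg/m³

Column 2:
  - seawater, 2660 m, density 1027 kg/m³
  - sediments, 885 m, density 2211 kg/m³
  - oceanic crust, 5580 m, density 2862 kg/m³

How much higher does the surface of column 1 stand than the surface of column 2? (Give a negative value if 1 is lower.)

For any compensation level in the mantle, the mantle terms cancel and isostasy reduces to e = (Σt_1 − Σt_2) − (Σ(ρt)_1 − Σ(ρt)_2) / ρ_m.
Σt_1 = 38800 m; Σt_2 = 9125 m; Σ(ρt)_1 = 108654100; Σ(ρt)_2 = 20658515 (in m·kg/m³).
e = (38800 − 9125) − (108654100 − 20658515) / 3397 = 3770 m.

3770 m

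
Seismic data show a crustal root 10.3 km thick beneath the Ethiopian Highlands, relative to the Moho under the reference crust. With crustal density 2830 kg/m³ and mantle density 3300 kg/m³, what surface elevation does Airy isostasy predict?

1.71 km

By Archimedes' principle applied to the lithosphere: ρ_c h = (ρ_m − ρ_c) r.
h = r (ρ_m − ρ_c) / ρ_c = 10.3 km × (3300 − 2830) / 2830 = 1.71 km.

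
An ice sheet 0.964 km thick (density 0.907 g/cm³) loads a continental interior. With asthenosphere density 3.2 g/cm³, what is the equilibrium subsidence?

0.273 km

By Archimedes' principle applied to the lithosphere: the ice load ρ_ice t is balanced by mantle displaced below, ρ_m s.
s = t ρ_ice / ρ_m = 0.964 km × 0.907/3.2 = 0.273 km.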